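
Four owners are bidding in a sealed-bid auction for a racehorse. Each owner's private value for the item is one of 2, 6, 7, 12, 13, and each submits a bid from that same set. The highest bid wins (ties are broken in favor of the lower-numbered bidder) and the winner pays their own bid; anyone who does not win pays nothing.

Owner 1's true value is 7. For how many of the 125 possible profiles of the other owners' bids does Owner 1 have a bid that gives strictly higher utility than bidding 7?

Others bid (2, 2, 2): truth gives 0; bid 2 gives 5 > 0. Violating.
Others bid (2, 2, 6): truth gives 0; bid 6 gives 1 > 0. Violating.
Others bid (2, 6, 2): truth gives 0; bid 6 gives 1 > 0. Violating.
Others bid (2, 6, 6): truth gives 0; bid 6 gives 1 > 0. Violating.
Others bid (2, 2, 7): truth gives 0; no alternative beats it.
Others bid (2, 2, 12): truth gives 0; no alternative beats it.
(Checking all 125 profiles: 8 have a profitable deviation, 117 do not.)

8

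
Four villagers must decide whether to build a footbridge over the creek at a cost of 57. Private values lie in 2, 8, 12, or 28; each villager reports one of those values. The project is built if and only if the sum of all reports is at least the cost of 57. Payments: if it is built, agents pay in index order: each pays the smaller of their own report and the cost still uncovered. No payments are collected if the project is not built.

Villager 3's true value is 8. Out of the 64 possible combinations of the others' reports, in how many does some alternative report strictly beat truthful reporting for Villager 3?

Others report (2, 28, 28): truth gives 0; report 2 gives 6 > 0. Violating.
Others report (8, 28, 28): truth gives 0; report 2 gives 6 > 0. Violating.
Others report (12, 28, 28): truth gives 0; report 2 gives 6 > 0. Violating.
Others report (28, 2, 28): truth gives 0; report 2 gives 6 > 0. Violating.
Others report (2, 2, 2): truth gives 0; no alternative beats it.
Others report (2, 2, 8): truth gives 0; no alternative beats it.
(Checking all 64 profiles: 6 have a profitable deviation, 58 do not.)

6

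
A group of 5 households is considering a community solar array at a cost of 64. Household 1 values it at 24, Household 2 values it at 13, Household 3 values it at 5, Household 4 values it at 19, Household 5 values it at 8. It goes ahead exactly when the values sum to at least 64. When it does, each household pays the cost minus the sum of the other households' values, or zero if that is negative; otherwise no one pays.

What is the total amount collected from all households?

Total value 69 ≥ cost 64, so it is built.
Household 1: others sum to 45; max(0, 64 - 45) = 19.
Household 2: others sum to 56; max(0, 64 - 56) = 8.
Household 3: others sum to 64; max(0, 64 - 64) = 0.
Household 4: others sum to 50; max(0, 64 - 50) = 14.
Household 5: others sum to 61; max(0, 64 - 61) = 3.
Total collected = 19 + 8 + 0 + 14 + 3 = 44.

44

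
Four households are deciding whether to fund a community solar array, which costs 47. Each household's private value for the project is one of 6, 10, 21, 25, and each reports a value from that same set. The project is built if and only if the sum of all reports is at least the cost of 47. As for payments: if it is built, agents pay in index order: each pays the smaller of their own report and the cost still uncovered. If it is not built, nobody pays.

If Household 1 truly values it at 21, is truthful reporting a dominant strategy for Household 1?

Consider the case where Household 2 reports 6, Household 3 reports 6 and Household 4 reports 25.
Truthful report 21: project built, pays 21, utility 21 - 21 = 0.
Report 10 instead: project built, pays 10, utility 21 - 10 = 11.
Since 11 > 0, reporting 10 is strictly better here, so truthful reporting is not dominant.

No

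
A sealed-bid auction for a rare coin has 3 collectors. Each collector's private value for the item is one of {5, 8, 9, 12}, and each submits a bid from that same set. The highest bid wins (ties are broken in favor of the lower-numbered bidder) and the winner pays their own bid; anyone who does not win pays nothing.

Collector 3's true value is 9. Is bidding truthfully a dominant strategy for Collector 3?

No

Consider the case where Collector 1 bids 5 and Collector 2 bids 5.
Truthful bid 9: wins, pays 9, utility 9 - 9 = 0.
Bid 8 instead: wins, pays 8, utility 9 - 8 = 1.
Since 1 > 0, bidding 8 is strictly better here, so truthful bidding is not dominant.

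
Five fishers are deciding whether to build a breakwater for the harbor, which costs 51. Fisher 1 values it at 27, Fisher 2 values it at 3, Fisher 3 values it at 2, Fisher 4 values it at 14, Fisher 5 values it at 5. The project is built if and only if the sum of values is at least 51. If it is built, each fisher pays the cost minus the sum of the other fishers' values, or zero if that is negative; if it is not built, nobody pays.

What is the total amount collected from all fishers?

Total value 51 ≥ cost 51, so it is built.
Fisher 1: others sum to 24; max(0, 51 - 24) = 27.
Fisher 2: others sum to 48; max(0, 51 - 48) = 3.
Fisher 3: others sum to 49; max(0, 51 - 49) = 2.
Fisher 4: others sum to 37; max(0, 51 - 37) = 14.
Fisher 5: others sum to 46; max(0, 51 - 46) = 5.
Total collected = 27 + 3 + 2 + 14 + 5 = 51.

51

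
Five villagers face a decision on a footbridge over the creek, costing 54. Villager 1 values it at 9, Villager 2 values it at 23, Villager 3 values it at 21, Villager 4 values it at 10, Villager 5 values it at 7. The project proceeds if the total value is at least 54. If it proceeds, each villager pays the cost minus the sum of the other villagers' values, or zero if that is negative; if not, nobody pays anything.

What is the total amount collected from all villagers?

Total value 70 ≥ cost 54, so it is built.
Villager 1: others sum to 61; max(0, 54 - 61) = 0.
Villager 2: others sum to 47; max(0, 54 - 47) = 7.
Villager 3: others sum to 49; max(0, 54 - 49) = 5.
Villager 4: others sum to 60; max(0, 54 - 60) = 0.
Villager 5: others sum to 63; max(0, 54 - 63) = 0.
Total collected = 0 + 7 + 5 + 0 + 0 = 12.

12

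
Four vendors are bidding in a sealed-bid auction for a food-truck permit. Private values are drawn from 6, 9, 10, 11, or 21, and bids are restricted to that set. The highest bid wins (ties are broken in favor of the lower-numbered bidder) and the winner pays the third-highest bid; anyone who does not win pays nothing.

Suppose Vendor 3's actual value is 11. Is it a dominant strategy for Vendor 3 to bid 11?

Consider the case where Vendor 1 bids 6, Vendor 2 bids 6 and Vendor 4 bids 21.
Truthful bid 11: loses, pays 0, utility 0.
Bid 21 instead: wins, pays 6, utility 11 - 6 = 5.
Since 5 > 0, bidding 21 is strictly better here, so truthful bidding is not dominant.

No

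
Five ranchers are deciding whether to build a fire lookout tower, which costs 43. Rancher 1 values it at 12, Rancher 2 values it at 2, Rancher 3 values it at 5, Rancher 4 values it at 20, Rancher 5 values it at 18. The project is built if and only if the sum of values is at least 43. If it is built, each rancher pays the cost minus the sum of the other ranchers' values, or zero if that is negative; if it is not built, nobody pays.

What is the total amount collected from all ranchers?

10

Total value 57 ≥ cost 43, so it is built.
Rancher 1: others sum to 45; max(0, 43 - 45) = 0.
Rancher 2: others sum to 55; max(0, 43 - 55) = 0.
Rancher 3: others sum to 52; max(0, 43 - 52) = 0.
Rancher 4: others sum to 37; max(0, 43 - 37) = 6.
Rancher 5: others sum to 39; max(0, 43 - 39) = 4.
Total collected = 0 + 0 + 0 + 6 + 4 = 10.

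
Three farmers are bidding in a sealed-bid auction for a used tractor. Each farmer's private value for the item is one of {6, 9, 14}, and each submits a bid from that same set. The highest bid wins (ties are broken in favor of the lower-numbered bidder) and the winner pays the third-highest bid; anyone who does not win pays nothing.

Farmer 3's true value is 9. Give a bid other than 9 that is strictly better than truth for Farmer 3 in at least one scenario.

14

Suppose Farmer 1 bids 6 and Farmer 2 bids 9.
Bid 9: loses, pays 0, utility 0.
Bid 14: wins, pays 6, utility 9 - 6 = 3.
So bidding 14 beats truth here (3 > 0).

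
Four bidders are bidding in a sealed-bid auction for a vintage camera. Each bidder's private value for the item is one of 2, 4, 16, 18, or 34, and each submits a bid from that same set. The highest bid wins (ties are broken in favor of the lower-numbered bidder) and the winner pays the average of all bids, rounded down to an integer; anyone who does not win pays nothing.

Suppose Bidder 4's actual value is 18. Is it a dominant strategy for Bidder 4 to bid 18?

No

Consider the case where Bidder 1 bids 2, Bidder 2 bids 2 and Bidder 3 bids 2.
Truthful bid 18: wins, pays 6, utility 18 - 6 = 12.
Bid 4 instead: wins, pays 2, utility 18 - 2 = 16.
Since 16 > 12, bidding 4 is strictly better here, so truthful bidding is not dominant.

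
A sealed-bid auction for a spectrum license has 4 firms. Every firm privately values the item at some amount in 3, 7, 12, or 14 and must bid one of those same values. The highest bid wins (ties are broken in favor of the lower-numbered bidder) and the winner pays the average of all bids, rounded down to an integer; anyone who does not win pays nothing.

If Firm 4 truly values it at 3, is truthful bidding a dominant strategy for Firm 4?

Yes

Check each profile of the others' bids and compare truth against every alternative bid.
Others bid (3, 3, 3): truth gives 0, best alternative gives -1.
Others bid (3, 3, 7): truth gives 0, best alternative gives 0.
Others bid (3, 3, 12): truth gives 0, best alternative gives 0.
Others bid (3, 3, 14): truth gives 0, best alternative gives 0.
Others bid (3, 7, 3): truth gives 0, best alternative gives 0.
Others bid (3, 7, 7): truth gives 0, best alternative gives 0.
(Remaining 58 profiles checked similarly; truth is weakly best in each.)
In every case the truthful bid is at least as good as any alternative, so it is a dominant strategy.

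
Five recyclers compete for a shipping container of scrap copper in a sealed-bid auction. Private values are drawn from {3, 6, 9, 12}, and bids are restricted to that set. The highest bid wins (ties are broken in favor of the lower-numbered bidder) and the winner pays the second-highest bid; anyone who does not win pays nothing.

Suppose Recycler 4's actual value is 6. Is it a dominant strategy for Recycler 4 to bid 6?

Yes

Check each profile of the others' bids and compare truth against every alternative bid.
Others bid (3, 3, 3, 3): truth gives 3, best alternative gives 3.
Others bid (3, 3, 3, 6): truth gives 0, best alternative gives 0.
Others bid (3, 3, 3, 9): truth gives 0, best alternative gives 0.
Others bid (3, 3, 3, 12): truth gives 0, best alternative gives 0.
Others bid (3, 3, 6, 3): truth gives 0, best alternative gives 0.
Others bid (3, 3, 6, 6): truth gives 0, best alternative gives 0.
(Remaining 250 profiles checked similarly; truth is weakly best in each.)
In every case the truthful bid is at least as good as any alternative, so it is a dominant strategy.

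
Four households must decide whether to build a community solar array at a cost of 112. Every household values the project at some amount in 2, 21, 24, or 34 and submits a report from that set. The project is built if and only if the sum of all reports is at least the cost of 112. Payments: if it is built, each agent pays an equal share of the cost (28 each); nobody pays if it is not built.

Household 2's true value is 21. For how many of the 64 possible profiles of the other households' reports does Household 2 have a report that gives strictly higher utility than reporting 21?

Others report (24, 34, 34): truth gives -7; report 2 gives 0 > -7. Violating.
Others report (34, 24, 34): truth gives -7; report 2 gives 0 > -7. Violating.
Others report (34, 34, 24): truth gives -7; report 2 gives 0 > -7. Violating.
Others report (34, 34, 34): truth gives -7; report 2 gives 0 > -7. Violating.
Others report (2, 2, 2): truth gives 0; no alternative beats it.
Others report (2, 2, 21): truth gives 0; no alternative beats it.
(Checking all 64 profiles: 4 have a profitable deviation, 60 do not.)

4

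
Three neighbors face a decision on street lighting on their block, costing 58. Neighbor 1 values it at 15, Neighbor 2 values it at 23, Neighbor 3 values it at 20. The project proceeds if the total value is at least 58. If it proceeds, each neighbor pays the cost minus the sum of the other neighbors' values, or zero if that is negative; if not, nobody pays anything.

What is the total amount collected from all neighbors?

58

Total value 58 ≥ cost 58, so it is built.
Neighbor 1: others sum to 43; max(0, 58 - 43) = 15.
Neighbor 2: others sum to 35; max(0, 58 - 35) = 23.
Neighbor 3: others sum to 38; max(0, 58 - 38) = 20.
Total collected = 15 + 23 + 20 = 58.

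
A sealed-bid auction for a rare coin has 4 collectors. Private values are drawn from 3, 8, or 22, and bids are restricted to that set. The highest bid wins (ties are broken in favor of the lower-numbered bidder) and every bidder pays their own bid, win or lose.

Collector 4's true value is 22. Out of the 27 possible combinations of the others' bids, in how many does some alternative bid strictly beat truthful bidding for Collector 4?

Others bid (3, 3, 3): truth gives 0; bid 8 gives 14 > 0. Violating.
Others bid (3, 3, 22): truth gives -22; bid 3 gives -3 > -22. Violating.
Others bid (3, 8, 22): truth gives -22; bid 3 gives -3 > -22. Violating.
Others bid (3, 22, 3): truth gives -22; bid 3 gives -3 > -22. Violating.
Others bid (3, 3, 8): truth gives 0; no alternative beats it.
Others bid (3, 8, 3): truth gives 0; no alternative beats it.
(Checking all 27 profiles: 20 have a profitable deviation, 7 do not.)

20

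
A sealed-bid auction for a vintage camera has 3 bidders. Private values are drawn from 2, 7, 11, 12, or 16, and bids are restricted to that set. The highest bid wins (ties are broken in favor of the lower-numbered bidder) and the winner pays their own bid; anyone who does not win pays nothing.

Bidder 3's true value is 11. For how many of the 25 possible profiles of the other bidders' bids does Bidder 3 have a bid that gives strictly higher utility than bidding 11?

1

Others bid (2, 2): truth gives 0; bid 7 gives 4 > 0. Violating.
Others bid (2, 7): truth gives 0; no alternative beats it.
Others bid (2, 11): truth gives 0; no alternative beats it.
(Checking all 25 profiles: 1 has a profitable deviation, 24 do not.)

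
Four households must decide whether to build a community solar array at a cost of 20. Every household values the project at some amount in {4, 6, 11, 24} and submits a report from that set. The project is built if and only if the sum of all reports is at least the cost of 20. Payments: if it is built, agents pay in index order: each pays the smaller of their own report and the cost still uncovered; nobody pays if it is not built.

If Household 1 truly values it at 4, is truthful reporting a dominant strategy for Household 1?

Check each profile of the others' reports and compare truth against every alternative report.
Others report (4, 4, 6): truth gives 0, best alternative gives -2.
Others report (4, 4, 11): truth gives 0, best alternative gives -2.
Others report (4, 4, 24): truth gives 0, best alternative gives -2.
Others report (4, 6, 4): truth gives 0, best alternative gives -2.
Others report (4, 6, 6): truth gives 0, best alternative gives -2.
Others report (4, 6, 11): truth gives 0, best alternative gives -2.
(Remaining 58 profiles checked similarly; truth is weakly best in each.)
In every case the truthful report is at least as good as any alternative, so it is a dominant strategy.

Yes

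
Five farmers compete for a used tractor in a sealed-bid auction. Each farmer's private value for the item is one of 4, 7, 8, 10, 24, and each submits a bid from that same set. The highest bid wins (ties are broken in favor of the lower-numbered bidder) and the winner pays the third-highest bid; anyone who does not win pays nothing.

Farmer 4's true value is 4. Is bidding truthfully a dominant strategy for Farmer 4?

Check each profile of the others' bids and compare truth against every alternative bid.
Others bid (4, 4, 4, 4): truth gives 0, best alternative gives 0.
Others bid (4, 4, 4, 7): truth gives 0, best alternative gives 0.
Others bid (4, 4, 4, 8): truth gives 0, best alternative gives 0.
Others bid (4, 4, 4, 10): truth gives 0, best alternative gives 0.
Others bid (4, 4, 4, 24): truth gives 0, best alternative gives 0.
Others bid (4, 4, 7, 4): truth gives 0, best alternative gives 0.
(Remaining 619 profiles checked similarly; truth is weakly best in each.)
In every case the truthful bid is at least as good as any alternative, so it is a dominant strategy.

Yes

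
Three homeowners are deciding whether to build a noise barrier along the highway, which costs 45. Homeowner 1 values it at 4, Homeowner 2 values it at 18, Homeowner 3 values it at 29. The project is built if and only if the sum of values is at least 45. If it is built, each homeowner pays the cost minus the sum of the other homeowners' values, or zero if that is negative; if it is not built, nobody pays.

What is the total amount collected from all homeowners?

Total value 51 ≥ cost 45, so it is built.
Homeowner 1: others sum to 47; max(0, 45 - 47) = 0.
Homeowner 2: others sum to 33; max(0, 45 - 33) = 12.
Homeowner 3: others sum to 22; max(0, 45 - 22) = 23.
Total collected = 0 + 12 + 23 = 35.

35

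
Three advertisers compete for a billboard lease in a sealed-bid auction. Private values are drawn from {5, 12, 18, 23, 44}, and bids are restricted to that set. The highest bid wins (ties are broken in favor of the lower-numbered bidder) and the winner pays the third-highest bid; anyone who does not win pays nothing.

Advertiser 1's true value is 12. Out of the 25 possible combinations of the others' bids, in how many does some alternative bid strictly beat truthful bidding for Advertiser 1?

6

Others bid (5, 18): truth gives 0; bid 18 gives 7 > 0. Violating.
Others bid (5, 23): truth gives 0; bid 23 gives 7 > 0. Violating.
Others bid (5, 44): truth gives 0; bid 44 gives 7 > 0. Violating.
Others bid (18, 5): truth gives 0; bid 18 gives 7 > 0. Violating.
Others bid (5, 5): truth gives 7; no alternative beats it.
Others bid (5, 12): truth gives 7; no alternative beats it.
(Checking all 25 profiles: 6 have a profitable deviation, 19 do not.)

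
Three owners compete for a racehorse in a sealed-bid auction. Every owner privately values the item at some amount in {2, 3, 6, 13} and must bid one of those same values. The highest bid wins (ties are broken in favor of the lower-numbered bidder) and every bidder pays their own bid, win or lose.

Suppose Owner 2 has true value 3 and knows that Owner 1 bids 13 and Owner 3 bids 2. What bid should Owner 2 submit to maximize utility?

2

Bid 2: loses but pays 2, utility -2.
Bid 3: loses but pays 3, utility -3.
Bid 6: loses but pays 6, utility -6.
Bid 13: loses but pays 13, utility -13.
The best choice is 2 with utility -2.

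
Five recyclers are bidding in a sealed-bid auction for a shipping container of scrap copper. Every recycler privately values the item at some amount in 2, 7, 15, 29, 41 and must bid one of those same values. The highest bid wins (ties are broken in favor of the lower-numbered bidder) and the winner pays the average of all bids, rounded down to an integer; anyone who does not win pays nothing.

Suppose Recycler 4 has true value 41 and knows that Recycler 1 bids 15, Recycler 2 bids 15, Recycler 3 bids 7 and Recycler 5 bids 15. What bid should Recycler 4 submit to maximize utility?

Bid 2: loses, pays 0, utility 0.
Bid 7: loses, pays 0, utility 0.
Bid 15: loses, pays 0, utility 0.
Bid 29: wins, pays 16, utility 41 - 16 = 25.
Bid 41: wins, pays 18, utility 41 - 18 = 23.
The best choice is 29 with utility 25.

29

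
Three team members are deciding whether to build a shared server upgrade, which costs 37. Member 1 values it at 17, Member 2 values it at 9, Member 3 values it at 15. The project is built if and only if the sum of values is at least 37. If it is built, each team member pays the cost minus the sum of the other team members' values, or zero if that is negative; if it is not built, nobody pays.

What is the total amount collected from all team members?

Total value 41 ≥ cost 37, so it is built.
Member 1: others sum to 24; max(0, 37 - 24) = 13.
Member 2: others sum to 32; max(0, 37 - 32) = 5.
Member 3: others sum to 26; max(0, 37 - 26) = 11.
Total collected = 13 + 5 + 11 = 29.

29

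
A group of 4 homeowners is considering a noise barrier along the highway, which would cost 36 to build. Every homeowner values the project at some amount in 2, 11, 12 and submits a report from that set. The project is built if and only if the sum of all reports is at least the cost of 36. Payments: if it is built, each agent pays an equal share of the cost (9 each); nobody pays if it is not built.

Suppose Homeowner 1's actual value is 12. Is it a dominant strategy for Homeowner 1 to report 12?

Check each profile of the others' reports and compare truth against every alternative report.
Others report (2, 11, 11): truth gives 3, best alternative gives 0.
Others report (11, 2, 11): truth gives 3, best alternative gives 0.
Others report (11, 11, 2): truth gives 3, best alternative gives 0.
Others report (2, 11, 12): truth gives 3, best alternative gives 3.
Others report (2, 12, 11): truth gives 3, best alternative gives 3.
Others report (2, 12, 12): truth gives 3, best alternative gives 3.
(Remaining 21 profiles checked similarly; truth is weakly best in each.)
In every case the truthful report is at least as good as any alternative, so it is a dominant strategy.

Yes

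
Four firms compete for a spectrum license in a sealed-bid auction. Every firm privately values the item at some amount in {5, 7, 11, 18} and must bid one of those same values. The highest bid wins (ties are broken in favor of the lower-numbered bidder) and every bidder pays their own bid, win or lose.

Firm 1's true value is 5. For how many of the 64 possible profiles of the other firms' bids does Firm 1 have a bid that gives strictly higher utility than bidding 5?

7

Others bid (5, 5, 7): truth gives -5; bid 7 gives -2 > -5. Violating.
Others bid (5, 7, 5): truth gives -5; bid 7 gives -2 > -5. Violating.
Others bid (5, 7, 7): truth gives -5; bid 7 gives -2 > -5. Violating.
Others bid (7, 5, 5): truth gives -5; bid 7 gives -2 > -5. Violating.
Others bid (5, 5, 5): truth gives 0; no alternative beats it.
Others bid (5, 5, 11): truth gives -5; no alternative beats it.
(Checking all 64 profiles: 7 have a profitable deviation, 57 do not.)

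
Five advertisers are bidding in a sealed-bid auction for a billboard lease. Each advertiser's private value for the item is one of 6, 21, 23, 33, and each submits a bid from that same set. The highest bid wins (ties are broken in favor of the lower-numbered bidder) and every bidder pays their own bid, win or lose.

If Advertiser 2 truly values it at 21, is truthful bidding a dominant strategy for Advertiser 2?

No

Consider the case where Advertiser 1 bids 6, Advertiser 3 bids 6, Advertiser 4 bids 6 and Advertiser 5 bids 23.
Truthful bid 21: loses but pays 21, utility -21.
Bid 6 instead: loses but pays 6, utility -6.
Since -6 > -21, bidding 6 is strictly better here, so truthful bidding is not dominant.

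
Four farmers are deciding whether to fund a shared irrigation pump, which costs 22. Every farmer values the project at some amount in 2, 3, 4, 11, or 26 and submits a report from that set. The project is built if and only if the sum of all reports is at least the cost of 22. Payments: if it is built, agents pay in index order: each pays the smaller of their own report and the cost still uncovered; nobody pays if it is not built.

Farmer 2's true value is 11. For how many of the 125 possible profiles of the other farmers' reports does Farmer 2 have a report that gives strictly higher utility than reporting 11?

Others report (2, 2, 26): truth gives 0; report 2 gives 9 > 0. Violating.
Others report (2, 3, 26): truth gives 0; report 2 gives 9 > 0. Violating.
Others report (2, 4, 26): truth gives 0; report 2 gives 9 > 0. Violating.
Others report (2, 11, 11): truth gives 0; report 2 gives 9 > 0. Violating.
Others report (2, 2, 2): truth gives 0; no alternative beats it.
Others report (2, 2, 3): truth gives 0; no alternative beats it.
(Checking all 125 profiles: 55 have a profitable deviation, 70 do not.)

55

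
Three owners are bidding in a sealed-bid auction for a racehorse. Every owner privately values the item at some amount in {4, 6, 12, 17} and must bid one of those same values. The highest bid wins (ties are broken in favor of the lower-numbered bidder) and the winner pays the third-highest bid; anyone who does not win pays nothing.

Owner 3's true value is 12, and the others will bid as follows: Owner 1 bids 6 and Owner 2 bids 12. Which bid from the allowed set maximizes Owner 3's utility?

Bid 4: loses, pays 0, utility 0.
Bid 6: loses, pays 0, utility 0.
Bid 12: loses, pays 0, utility 0.
Bid 17: wins, pays 6, utility 12 - 6 = 6.
The best choice is 17 with utility 6.

17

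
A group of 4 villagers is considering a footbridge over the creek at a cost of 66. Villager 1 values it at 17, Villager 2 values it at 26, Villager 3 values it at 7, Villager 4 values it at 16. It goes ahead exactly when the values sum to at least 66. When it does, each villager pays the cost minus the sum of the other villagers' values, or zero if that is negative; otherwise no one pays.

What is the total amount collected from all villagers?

Total value 66 ≥ cost 66, so it is built.
Villager 1: others sum to 49; max(0, 66 - 49) = 17.
Villager 2: others sum to 40; max(0, 66 - 40) = 26.
Villager 3: others sum to 59; max(0, 66 - 59) = 7.
Villager 4: others sum to 50; max(0, 66 - 50) = 16.
Total collected = 17 + 26 + 7 + 16 = 66.

66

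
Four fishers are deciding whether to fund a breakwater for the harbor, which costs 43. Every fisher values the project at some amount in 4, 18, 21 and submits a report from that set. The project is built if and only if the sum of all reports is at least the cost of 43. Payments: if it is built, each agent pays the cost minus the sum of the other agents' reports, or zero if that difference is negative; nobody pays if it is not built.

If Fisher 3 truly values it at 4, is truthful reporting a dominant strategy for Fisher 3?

Check each profile of the others' reports and compare truth against every alternative report.
Others report (4, 4, 18): truth gives 0, best alternative gives -13.
Others report (4, 18, 4): truth gives 0, best alternative gives -13.
Others report (18, 4, 4): truth gives 0, best alternative gives -13.
Others report (4, 4, 21): truth gives 0, best alternative gives -10.
Others report (4, 21, 4): truth gives 0, best alternative gives -10.
Others report (21, 4, 4): truth gives 0, best alternative gives -10.
(Remaining 21 profiles checked similarly; truth is weakly best in each.)
In every case the truthful report is at least as good as any alternative, so it is a dominant strategy.

Yes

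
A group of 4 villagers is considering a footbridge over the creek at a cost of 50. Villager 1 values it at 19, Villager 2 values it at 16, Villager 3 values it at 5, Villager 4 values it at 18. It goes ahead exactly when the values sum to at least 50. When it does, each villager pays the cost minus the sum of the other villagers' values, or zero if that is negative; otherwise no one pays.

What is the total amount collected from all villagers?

Total value 58 ≥ cost 50, so it is built.
Villager 1: others sum to 39; max(0, 50 - 39) = 11.
Villager 2: others sum to 42; max(0, 50 - 42) = 8.
Villager 3: others sum to 53; max(0, 50 - 53) = 0.
Villager 4: others sum to 40; max(0, 50 - 40) = 10.
Total collected = 11 + 8 + 0 + 10 = 29.

29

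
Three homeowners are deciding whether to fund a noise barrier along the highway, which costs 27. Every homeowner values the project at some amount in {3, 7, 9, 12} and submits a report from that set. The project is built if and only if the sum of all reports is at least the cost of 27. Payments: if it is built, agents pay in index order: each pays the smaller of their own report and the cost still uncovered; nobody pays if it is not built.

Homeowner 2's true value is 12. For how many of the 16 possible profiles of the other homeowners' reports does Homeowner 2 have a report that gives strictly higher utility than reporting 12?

6

Others report (7, 12): truth gives 0; report 9 gives 3 > 0. Violating.
Others report (9, 9): truth gives 0; report 9 gives 3 > 0. Violating.
Others report (9, 12): truth gives 0; report 7 gives 5 > 0. Violating.
Others report (12, 7): truth gives 0; report 9 gives 3 > 0. Violating.
Others report (3, 3): truth gives 0; no alternative beats it.
Others report (3, 7): truth gives 0; no alternative beats it.
(Checking all 16 profiles: 6 have a profitable deviation, 10 do not.)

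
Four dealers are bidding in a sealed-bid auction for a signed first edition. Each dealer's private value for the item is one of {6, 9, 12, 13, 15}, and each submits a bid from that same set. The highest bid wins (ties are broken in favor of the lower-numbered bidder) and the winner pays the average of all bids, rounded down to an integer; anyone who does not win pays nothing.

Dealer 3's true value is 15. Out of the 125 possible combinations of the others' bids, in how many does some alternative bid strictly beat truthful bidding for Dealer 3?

20

Others bid (6, 6, 6): truth gives 7; bid 9 gives 9 > 7. Violating.
Others bid (6, 6, 9): truth gives 6; bid 9 gives 8 > 6. Violating.
Others bid (6, 6, 13): truth gives 5; bid 13 gives 6 > 5. Violating.
Others bid (6, 9, 6): truth gives 6; bid 12 gives 7 > 6. Violating.
Others bid (6, 6, 12): truth gives 6; no alternative beats it.
Others bid (6, 6, 15): truth gives 5; no alternative beats it.
(Checking all 125 profiles: 20 have a profitable deviation, 105 do not.)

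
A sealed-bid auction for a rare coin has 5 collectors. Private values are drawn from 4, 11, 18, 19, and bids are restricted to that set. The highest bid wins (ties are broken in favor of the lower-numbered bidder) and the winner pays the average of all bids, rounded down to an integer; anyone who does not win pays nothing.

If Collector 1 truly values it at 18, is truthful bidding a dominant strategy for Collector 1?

No

Consider the case where Collector 2 bids 4, Collector 3 bids 4, Collector 4 bids 4 and Collector 5 bids 4.
Truthful bid 18: wins, pays 6, utility 18 - 6 = 12.
Bid 4 instead: wins, pays 4, utility 18 - 4 = 14.
Since 14 > 12, bidding 4 is strictly better here, so truthful bidding is not dominant.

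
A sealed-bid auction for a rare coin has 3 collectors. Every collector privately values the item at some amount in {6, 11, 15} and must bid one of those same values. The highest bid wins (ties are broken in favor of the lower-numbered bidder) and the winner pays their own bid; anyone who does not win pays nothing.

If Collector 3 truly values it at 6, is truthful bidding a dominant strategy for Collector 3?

Check each profile of the others' bids and compare truth against every alternative bid.
Others bid (6, 6): truth gives 0, best alternative gives -5.
Others bid (6, 11): truth gives 0, best alternative gives 0.
Others bid (6, 15): truth gives 0, best alternative gives 0.
Others bid (11, 6): truth gives 0, best alternative gives 0.
Others bid (11, 11): truth gives 0, best alternative gives 0.
Others bid (11, 15): truth gives 0, best alternative gives 0.
(Remaining 3 profiles checked similarly; truth is weakly best in each.)
In every case the truthful bid is at least as good as any alternative, so it is a dominant strategy.

Yes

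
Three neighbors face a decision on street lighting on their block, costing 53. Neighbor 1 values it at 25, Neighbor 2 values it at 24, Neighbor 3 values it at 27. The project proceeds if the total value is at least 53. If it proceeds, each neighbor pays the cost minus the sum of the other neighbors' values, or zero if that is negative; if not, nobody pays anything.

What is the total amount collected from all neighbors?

Total value 76 ≥ cost 53, so it is built.
Neighbor 1: others sum to 51; max(0, 53 - 51) = 2.
Neighbor 2: others sum to 52; max(0, 53 - 52) = 1.
Neighbor 3: others sum to 49; max(0, 53 - 49) = 4.
Total collected = 2 + 1 + 4 = 7.

7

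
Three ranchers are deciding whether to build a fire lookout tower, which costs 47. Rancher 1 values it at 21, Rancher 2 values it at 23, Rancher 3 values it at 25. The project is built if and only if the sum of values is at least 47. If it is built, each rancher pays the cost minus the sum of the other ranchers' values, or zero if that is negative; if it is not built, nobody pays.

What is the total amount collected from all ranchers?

Total value 69 ≥ cost 47, so it is built.
Rancher 1: others sum to 48; max(0, 47 - 48) = 0.
Rancher 2: others sum to 46; max(0, 47 - 46) = 1.
Rancher 3: others sum to 44; max(0, 47 - 44) = 3.
Total collected = 0 + 1 + 3 = 4.

4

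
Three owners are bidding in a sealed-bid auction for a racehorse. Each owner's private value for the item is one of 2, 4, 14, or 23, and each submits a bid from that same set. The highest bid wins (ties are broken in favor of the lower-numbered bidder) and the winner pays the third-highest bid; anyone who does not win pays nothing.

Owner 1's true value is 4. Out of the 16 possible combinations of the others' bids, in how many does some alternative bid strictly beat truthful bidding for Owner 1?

Others bid (2, 14): truth gives 0; bid 14 gives 2 > 0. Violating.
Others bid (2, 23): truth gives 0; bid 23 gives 2 > 0. Violating.
Others bid (14, 2): truth gives 0; bid 14 gives 2 > 0. Violating.
Others bid (23, 2): truth gives 0; bid 23 gives 2 > 0. Violating.
Others bid (2, 2): truth gives 2; no alternative beats it.
Others bid (2, 4): truth gives 2; no alternative beats it.
(Checking all 16 profiles: 4 have a profitable deviation, 12 do not.)

4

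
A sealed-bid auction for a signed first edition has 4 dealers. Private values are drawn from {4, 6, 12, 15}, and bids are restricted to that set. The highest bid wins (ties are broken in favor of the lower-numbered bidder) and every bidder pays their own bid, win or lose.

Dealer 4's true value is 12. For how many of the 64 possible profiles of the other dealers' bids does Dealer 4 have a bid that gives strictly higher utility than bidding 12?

57

Others bid (4, 4, 4): truth gives 0; bid 6 gives 6 > 0. Violating.
Others bid (4, 4, 12): truth gives -12; bid 15 gives -3 > -12. Violating.
Others bid (4, 4, 15): truth gives -12; bid 4 gives -4 > -12. Violating.
Others bid (4, 6, 12): truth gives -12; bid 15 gives -3 > -12. Violating.
Others bid (4, 4, 6): truth gives 0; no alternative beats it.
Others bid (4, 6, 4): truth gives 0; no alternative beats it.
(Checking all 64 profiles: 57 have a profitable deviation, 7 do not.)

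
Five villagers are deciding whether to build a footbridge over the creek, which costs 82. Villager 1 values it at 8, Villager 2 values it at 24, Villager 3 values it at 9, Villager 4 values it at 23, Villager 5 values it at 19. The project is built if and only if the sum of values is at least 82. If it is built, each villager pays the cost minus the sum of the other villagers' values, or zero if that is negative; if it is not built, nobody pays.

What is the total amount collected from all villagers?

78

Total value 83 ≥ cost 82, so it is built.
Villager 1: others sum to 75; max(0, 82 - 75) = 7.
Villager 2: others sum to 59; max(0, 82 - 59) = 23.
Villager 3: others sum to 74; max(0, 82 - 74) = 8.
Villager 4: others sum to 60; max(0, 82 - 60) = 22.
Villager 5: others sum to 64; max(0, 82 - 64) = 18.
Total collected = 7 + 23 + 8 + 22 + 18 = 78.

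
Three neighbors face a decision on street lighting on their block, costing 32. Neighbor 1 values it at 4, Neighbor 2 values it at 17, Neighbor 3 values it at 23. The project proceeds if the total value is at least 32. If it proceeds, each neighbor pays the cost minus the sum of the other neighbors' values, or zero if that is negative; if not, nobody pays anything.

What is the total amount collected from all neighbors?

16

Total value 44 ≥ cost 32, so it is built.
Neighbor 1: others sum to 40; max(0, 32 - 40) = 0.
Neighbor 2: others sum to 27; max(0, 32 - 27) = 5.
Neighbor 3: others sum to 21; max(0, 32 - 21) = 11.
Total collected = 0 + 5 + 11 = 16.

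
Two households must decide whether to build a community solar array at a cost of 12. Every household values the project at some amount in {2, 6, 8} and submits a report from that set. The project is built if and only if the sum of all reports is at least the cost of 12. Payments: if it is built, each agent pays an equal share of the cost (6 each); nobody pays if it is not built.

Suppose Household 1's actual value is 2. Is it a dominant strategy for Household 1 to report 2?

Yes

Check each profile of the others' reports and compare truth against every alternative report.
Others report (6): truth gives 0, best alternative gives -4.
Others report (8): truth gives 0, best alternative gives -4.
Others report (2): truth gives 0, best alternative gives 0.
In every case the truthful report is at least as good as any alternative, so it is a dominant strategy.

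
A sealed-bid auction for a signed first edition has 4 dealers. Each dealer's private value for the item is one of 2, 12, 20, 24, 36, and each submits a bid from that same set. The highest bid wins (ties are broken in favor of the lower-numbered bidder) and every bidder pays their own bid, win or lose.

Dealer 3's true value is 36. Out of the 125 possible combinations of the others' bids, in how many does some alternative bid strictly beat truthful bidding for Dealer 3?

Others bid (2, 2, 2): truth gives 0; bid 12 gives 24 > 0. Violating.
Others bid (2, 2, 12): truth gives 0; bid 12 gives 24 > 0. Violating.
Others bid (2, 2, 20): truth gives 0; bid 20 gives 16 > 0. Violating.
Others bid (2, 2, 24): truth gives 0; bid 24 gives 12 > 0. Violating.
Others bid (2, 2, 36): truth gives 0; no alternative beats it.
Others bid (2, 12, 36): truth gives 0; no alternative beats it.
(Checking all 125 profiles: 81 have a profitable deviation, 44 do not.)

81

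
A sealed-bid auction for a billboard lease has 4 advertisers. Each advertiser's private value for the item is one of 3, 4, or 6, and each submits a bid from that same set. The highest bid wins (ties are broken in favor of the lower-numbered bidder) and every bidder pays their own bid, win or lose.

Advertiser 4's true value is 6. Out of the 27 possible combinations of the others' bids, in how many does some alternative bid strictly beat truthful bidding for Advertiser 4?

20

Others bid (3, 3, 3): truth gives 0; bid 4 gives 2 > 0. Violating.
Others bid (3, 3, 6): truth gives -6; bid 3 gives -3 > -6. Violating.
Others bid (3, 4, 6): truth gives -6; bid 3 gives -3 > -6. Violating.
Others bid (3, 6, 3): truth gives -6; bid 3 gives -3 > -6. Violating.
Others bid (3, 3, 4): truth gives 0; no alternative beats it.
Others bid (3, 4, 3): truth gives 0; no alternative beats it.
(Checking all 27 profiles: 20 have a profitable deviation, 7 do not.)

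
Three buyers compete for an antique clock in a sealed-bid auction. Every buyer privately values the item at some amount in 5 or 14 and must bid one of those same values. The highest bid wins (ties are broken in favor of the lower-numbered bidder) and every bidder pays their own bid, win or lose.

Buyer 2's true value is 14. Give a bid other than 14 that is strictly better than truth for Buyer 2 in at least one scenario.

Suppose Buyer 1 bids 14 and Buyer 3 bids 5.
Bid 14: loses but pays 14, utility -14.
Bid 5: loses but pays 5, utility -5.
So bidding 5 beats truth here (-5 > -14).

5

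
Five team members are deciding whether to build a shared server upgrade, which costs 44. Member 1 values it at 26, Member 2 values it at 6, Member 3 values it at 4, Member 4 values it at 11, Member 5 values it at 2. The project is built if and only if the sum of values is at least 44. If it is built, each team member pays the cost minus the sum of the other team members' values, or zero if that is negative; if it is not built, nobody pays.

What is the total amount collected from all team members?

Total value 49 ≥ cost 44, so it is built.
Member 1: others sum to 23; max(0, 44 - 23) = 21.
Member 2: others sum to 43; max(0, 44 - 43) = 1.
Member 3: others sum to 45; max(0, 44 - 45) = 0.
Member 4: others sum to 38; max(0, 44 - 38) = 6.
Member 5: others sum to 47; max(0, 44 - 47) = 0.
Total collected = 21 + 1 + 0 + 6 + 0 = 28.

28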